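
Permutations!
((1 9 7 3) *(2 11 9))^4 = (1 7 11)(2 3 9)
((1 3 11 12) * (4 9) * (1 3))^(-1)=((3 11 12)(4 9))^(-1)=(3 12 11)(4 9)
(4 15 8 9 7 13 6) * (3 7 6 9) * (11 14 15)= (3 7 13 9 6 4 11 14 15 8)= [0, 1, 2, 7, 11, 5, 4, 13, 3, 6, 10, 14, 12, 9, 15, 8]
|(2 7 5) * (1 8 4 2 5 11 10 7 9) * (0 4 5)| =|(0 4 2 9 1 8 5)(7 11 10)| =21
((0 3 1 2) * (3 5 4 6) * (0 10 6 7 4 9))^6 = (1 2 10 6 3)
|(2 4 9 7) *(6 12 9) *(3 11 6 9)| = 4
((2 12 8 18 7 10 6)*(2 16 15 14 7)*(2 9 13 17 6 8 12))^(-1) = ((6 16 15 14 7 10 8 18 9 13 17))^(-1) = (6 17 13 9 18 8 10 7 14 15 16)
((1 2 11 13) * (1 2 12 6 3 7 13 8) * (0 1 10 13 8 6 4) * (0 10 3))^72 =(13)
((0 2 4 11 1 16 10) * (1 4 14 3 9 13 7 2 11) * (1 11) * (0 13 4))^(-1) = (0 11 4 9 3 14 2 7 13 10 16 1)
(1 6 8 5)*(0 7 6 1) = (0 7 6 8 5) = [7, 1, 2, 3, 4, 0, 8, 6, 5]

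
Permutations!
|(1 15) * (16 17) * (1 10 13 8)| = |(1 15 10 13 8)(16 17)| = 10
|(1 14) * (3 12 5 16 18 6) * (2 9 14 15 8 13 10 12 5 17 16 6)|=12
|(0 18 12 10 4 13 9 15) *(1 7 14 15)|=|(0 18 12 10 4 13 9 1 7 14 15)|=11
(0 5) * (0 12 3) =(0 5 12 3) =[5, 1, 2, 0, 4, 12, 6, 7, 8, 9, 10, 11, 3]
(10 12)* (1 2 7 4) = (1 2 7 4)(10 12) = [0, 2, 7, 3, 1, 5, 6, 4, 8, 9, 12, 11, 10]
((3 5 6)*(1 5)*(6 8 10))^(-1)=(1 3 6 10 8 5)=((1 5 8 10 6 3))^(-1)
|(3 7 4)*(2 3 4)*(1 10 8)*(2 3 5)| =6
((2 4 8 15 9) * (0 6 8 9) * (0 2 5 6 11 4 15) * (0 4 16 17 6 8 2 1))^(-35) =(0 2 16 1 6 11 15 17)(4 9 5 8)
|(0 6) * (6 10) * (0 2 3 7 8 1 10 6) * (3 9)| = 9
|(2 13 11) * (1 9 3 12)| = 12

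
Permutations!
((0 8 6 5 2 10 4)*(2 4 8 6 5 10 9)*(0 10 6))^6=((2 9)(4 10 8 5))^6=(4 8)(5 10)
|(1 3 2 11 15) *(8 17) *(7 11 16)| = 14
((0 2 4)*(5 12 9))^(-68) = (0 2 4)(5 12 9)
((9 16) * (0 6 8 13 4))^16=((0 6 8 13 4)(9 16))^16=(16)(0 6 8 13 4)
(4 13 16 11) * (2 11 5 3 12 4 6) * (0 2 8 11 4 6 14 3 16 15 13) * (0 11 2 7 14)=[7, 1, 4, 12, 11, 16, 8, 14, 2, 9, 10, 0, 6, 15, 3, 13, 5]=(0 7 14 3 12 6 8 2 4 11)(5 16)(13 15)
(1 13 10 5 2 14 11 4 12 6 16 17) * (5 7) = (1 13 10 7 5 2 14 11 4 12 6 16 17) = [0, 13, 14, 3, 12, 2, 16, 5, 8, 9, 7, 4, 6, 10, 11, 15, 17, 1]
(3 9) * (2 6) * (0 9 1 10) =(0 9 3 1 10)(2 6) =[9, 10, 6, 1, 4, 5, 2, 7, 8, 3, 0]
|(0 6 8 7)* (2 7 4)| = 6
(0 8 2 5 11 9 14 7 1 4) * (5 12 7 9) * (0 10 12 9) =(0 8 2 9 14)(1 4 10 12 7)(5 11) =[8, 4, 9, 3, 10, 11, 6, 1, 2, 14, 12, 5, 7, 13, 0]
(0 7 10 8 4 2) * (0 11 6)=(0 7 10 8 4 2 11 6)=[7, 1, 11, 3, 2, 5, 0, 10, 4, 9, 8, 6]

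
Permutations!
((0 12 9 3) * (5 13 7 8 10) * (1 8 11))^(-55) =((0 12 9 3)(1 8 10 5 13 7 11))^(-55) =(0 12 9 3)(1 8 10 5 13 7 11)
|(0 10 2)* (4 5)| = 6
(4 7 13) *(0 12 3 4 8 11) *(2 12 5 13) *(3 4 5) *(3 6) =(0 6 3 5 13 8 11)(2 12 4 7) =[6, 1, 12, 5, 7, 13, 3, 2, 11, 9, 10, 0, 4, 8]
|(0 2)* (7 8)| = |(0 2)(7 8)| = 2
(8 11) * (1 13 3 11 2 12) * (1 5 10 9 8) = (1 13 3 11)(2 12 5 10 9 8) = [0, 13, 12, 11, 4, 10, 6, 7, 2, 8, 9, 1, 5, 3]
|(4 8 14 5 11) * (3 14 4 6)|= |(3 14 5 11 6)(4 8)|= 10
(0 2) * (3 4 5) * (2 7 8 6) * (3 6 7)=(0 3 4 5 6 2)(7 8)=[3, 1, 0, 4, 5, 6, 2, 8, 7]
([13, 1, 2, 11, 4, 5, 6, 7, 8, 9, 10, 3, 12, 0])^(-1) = [13, 1, 2, 11, 4, 5, 6, 7, 8, 9, 10, 3, 12, 0]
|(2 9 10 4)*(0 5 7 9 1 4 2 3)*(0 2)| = |(0 5 7 9 10)(1 4 3 2)| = 20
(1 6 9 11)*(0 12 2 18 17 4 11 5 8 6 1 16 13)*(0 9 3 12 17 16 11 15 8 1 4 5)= (0 17 5 1 4 15 8 6 3 12 2 18 16 13 9)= [17, 4, 18, 12, 15, 1, 3, 7, 6, 0, 10, 11, 2, 9, 14, 8, 13, 5, 16]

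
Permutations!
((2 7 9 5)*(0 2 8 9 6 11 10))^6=((0 2 7 6 11 10)(5 8 9))^6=(11)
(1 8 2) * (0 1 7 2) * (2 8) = (0 1 2 7 8) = [1, 2, 7, 3, 4, 5, 6, 8, 0]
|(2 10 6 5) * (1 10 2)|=|(1 10 6 5)|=4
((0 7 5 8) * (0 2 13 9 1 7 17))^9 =(0 17)(1 5 2 9 7 8 13)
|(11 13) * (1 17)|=|(1 17)(11 13)|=2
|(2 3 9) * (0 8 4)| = |(0 8 4)(2 3 9)| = 3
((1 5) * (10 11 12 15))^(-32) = (15)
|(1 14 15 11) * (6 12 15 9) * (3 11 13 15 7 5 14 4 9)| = 10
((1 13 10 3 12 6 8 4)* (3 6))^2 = (1 10 8)(4 13 6)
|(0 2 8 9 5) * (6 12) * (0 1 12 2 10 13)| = |(0 10 13)(1 12 6 2 8 9 5)| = 21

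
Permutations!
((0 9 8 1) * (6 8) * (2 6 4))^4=((0 9 4 2 6 8 1))^4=(0 6 9 8 4 1 2)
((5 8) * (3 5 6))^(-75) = (3 5 8 6)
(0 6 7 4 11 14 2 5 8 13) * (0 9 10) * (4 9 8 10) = (0 6 7 9 4 11 14 2 5 10)(8 13) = [6, 1, 5, 3, 11, 10, 7, 9, 13, 4, 0, 14, 12, 8, 2]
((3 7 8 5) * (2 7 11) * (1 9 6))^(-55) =(1 6 9)(2 11 3 5 8 7)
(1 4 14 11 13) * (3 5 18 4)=(1 3 5 18 4 14 11 13)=[0, 3, 2, 5, 14, 18, 6, 7, 8, 9, 10, 13, 12, 1, 11, 15, 16, 17, 4]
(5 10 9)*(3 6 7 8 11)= (3 6 7 8 11)(5 10 9)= [0, 1, 2, 6, 4, 10, 7, 8, 11, 5, 9, 3]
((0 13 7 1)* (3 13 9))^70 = ((0 9 3 13 7 1))^70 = (0 7 3)(1 13 9)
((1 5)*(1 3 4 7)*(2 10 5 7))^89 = (1 7)(2 4 3 5 10)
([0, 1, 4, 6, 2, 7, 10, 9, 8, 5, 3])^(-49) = (2 4)(3 10 6)(5 9 7)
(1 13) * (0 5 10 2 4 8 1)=[5, 13, 4, 3, 8, 10, 6, 7, 1, 9, 2, 11, 12, 0]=(0 5 10 2 4 8 1 13)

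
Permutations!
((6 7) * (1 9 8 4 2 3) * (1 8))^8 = ((1 9)(2 3 8 4)(6 7))^8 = (9)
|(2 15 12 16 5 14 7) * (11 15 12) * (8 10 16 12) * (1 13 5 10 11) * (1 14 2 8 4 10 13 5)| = 35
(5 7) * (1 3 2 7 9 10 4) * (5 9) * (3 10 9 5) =(1 10 4)(2 7 5 3) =[0, 10, 7, 2, 1, 3, 6, 5, 8, 9, 4]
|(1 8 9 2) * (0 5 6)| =|(0 5 6)(1 8 9 2)| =12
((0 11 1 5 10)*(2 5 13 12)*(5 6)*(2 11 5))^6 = (1 12)(11 13) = ((0 5 10)(1 13 12 11)(2 6))^6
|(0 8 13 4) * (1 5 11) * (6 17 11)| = 20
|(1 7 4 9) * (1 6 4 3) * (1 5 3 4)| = |(1 7 4 9 6)(3 5)| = 10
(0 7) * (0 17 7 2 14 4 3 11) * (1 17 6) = (0 2 14 4 3 11)(1 17 7 6) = [2, 17, 14, 11, 3, 5, 1, 6, 8, 9, 10, 0, 12, 13, 4, 15, 16, 7]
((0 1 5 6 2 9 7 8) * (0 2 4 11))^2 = (0 5 4)(1 6 11)(2 7)(8 9)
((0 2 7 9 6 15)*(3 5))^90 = (15)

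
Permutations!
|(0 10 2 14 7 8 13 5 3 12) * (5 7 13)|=10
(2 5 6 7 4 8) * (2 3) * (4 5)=(2 4 8 3)(5 6 7)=[0, 1, 4, 2, 8, 6, 7, 5, 3]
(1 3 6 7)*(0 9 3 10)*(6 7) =(0 9 3 7 1 10) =[9, 10, 2, 7, 4, 5, 6, 1, 8, 3, 0]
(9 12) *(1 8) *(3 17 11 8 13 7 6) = [0, 13, 2, 17, 4, 5, 3, 6, 1, 12, 10, 8, 9, 7, 14, 15, 16, 11] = (1 13 7 6 3 17 11 8)(9 12)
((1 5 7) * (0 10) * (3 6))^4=((0 10)(1 5 7)(3 6))^4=(10)(1 5 7)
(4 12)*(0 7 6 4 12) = [7, 1, 2, 3, 0, 5, 4, 6, 8, 9, 10, 11, 12] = (12)(0 7 6 4)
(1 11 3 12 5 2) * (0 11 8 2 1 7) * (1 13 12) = (0 11 3 1 8 2 7)(5 13 12) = [11, 8, 7, 1, 4, 13, 6, 0, 2, 9, 10, 3, 5, 12]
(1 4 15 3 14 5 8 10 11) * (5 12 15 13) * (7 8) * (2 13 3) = [0, 4, 13, 14, 3, 7, 6, 8, 10, 9, 11, 1, 15, 5, 12, 2] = (1 4 3 14 12 15 2 13 5 7 8 10 11)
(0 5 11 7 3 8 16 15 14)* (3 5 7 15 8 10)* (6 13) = [7, 1, 2, 10, 4, 11, 13, 5, 16, 9, 3, 15, 12, 6, 0, 14, 8] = (0 7 5 11 15 14)(3 10)(6 13)(8 16)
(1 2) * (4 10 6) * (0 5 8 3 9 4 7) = (0 5 8 3 9 4 10 6 7)(1 2) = [5, 2, 1, 9, 10, 8, 7, 0, 3, 4, 6]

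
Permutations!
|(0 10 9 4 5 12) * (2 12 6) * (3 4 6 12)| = |(0 10 9 6 2 3 4 5 12)| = 9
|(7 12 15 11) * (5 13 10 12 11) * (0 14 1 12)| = 8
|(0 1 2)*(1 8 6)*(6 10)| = 6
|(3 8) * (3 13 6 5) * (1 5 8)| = |(1 5 3)(6 8 13)| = 3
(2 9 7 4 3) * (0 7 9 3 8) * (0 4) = [7, 1, 3, 2, 8, 5, 6, 0, 4, 9] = (9)(0 7)(2 3)(4 8)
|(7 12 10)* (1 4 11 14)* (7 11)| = |(1 4 7 12 10 11 14)| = 7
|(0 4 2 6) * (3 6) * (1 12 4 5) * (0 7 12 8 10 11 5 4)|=35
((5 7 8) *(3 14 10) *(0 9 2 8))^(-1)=(0 7 5 8 2 9)(3 10 14)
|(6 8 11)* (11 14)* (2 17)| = 4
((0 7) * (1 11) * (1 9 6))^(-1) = (0 7)(1 6 9 11)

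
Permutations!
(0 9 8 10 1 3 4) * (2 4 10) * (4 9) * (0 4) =(1 3 10)(2 9 8) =[0, 3, 9, 10, 4, 5, 6, 7, 2, 8, 1]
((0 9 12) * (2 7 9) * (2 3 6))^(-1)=((0 3 6 2 7 9 12))^(-1)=(0 12 9 7 2 6 3)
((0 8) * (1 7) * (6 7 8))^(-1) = ((0 6 7 1 8))^(-1) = (0 8 1 7 6)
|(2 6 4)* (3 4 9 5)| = 6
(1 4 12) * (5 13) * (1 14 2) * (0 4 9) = (0 4 12 14 2 1 9)(5 13) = [4, 9, 1, 3, 12, 13, 6, 7, 8, 0, 10, 11, 14, 5, 2]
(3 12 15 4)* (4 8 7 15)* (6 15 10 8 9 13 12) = [0, 1, 2, 6, 3, 5, 15, 10, 7, 13, 8, 11, 4, 12, 14, 9] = (3 6 15 9 13 12 4)(7 10 8)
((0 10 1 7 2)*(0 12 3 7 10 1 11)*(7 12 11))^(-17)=((0 1 10 7 2 11)(3 12))^(-17)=(0 1 10 7 2 11)(3 12)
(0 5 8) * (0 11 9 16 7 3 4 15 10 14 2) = (0 5 8 11 9 16 7 3 4 15 10 14 2) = [5, 1, 0, 4, 15, 8, 6, 3, 11, 16, 14, 9, 12, 13, 2, 10, 7]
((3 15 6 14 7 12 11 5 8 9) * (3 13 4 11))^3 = (3 14)(4 8)(5 13)(6 12)(7 15)(9 11)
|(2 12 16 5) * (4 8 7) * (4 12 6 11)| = |(2 6 11 4 8 7 12 16 5)| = 9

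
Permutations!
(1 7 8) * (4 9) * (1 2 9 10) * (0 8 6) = (0 8 2 9 4 10 1 7 6) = [8, 7, 9, 3, 10, 5, 0, 6, 2, 4, 1]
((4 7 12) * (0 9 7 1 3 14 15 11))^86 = ((0 9 7 12 4 1 3 14 15 11))^86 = (0 3 7 15 4)(1 9 14 12 11)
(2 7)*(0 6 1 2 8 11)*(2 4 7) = (0 6 1 4 7 8 11) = [6, 4, 2, 3, 7, 5, 1, 8, 11, 9, 10, 0]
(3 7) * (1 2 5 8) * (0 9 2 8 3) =(0 9 2 5 3 7)(1 8) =[9, 8, 5, 7, 4, 3, 6, 0, 1, 2]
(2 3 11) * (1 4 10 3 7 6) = [0, 4, 7, 11, 10, 5, 1, 6, 8, 9, 3, 2] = (1 4 10 3 11 2 7 6)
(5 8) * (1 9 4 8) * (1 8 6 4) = (1 9)(4 6)(5 8) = [0, 9, 2, 3, 6, 8, 4, 7, 5, 1]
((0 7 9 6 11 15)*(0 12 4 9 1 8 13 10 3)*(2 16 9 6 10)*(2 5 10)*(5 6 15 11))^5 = ((0 7 1 8 13 6 5 10 3)(2 16 9)(4 15 12))^5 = (0 6 7 5 1 10 8 3 13)(2 9 16)(4 12 15)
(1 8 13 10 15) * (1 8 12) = (1 12)(8 13 10 15) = [0, 12, 2, 3, 4, 5, 6, 7, 13, 9, 15, 11, 1, 10, 14, 8]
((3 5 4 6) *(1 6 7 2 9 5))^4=(1 6 3)(2 7 4 5 9)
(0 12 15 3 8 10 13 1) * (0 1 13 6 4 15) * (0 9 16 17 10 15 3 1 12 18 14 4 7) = (0 18 14 4 3 8 15 1 12 9 16 17 10 6 7) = [18, 12, 2, 8, 3, 5, 7, 0, 15, 16, 6, 11, 9, 13, 4, 1, 17, 10, 14]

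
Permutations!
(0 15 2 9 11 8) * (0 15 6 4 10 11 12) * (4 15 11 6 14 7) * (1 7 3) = (0 14 3 1 7 4 10 6 15 2 9 12)(8 11) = [14, 7, 9, 1, 10, 5, 15, 4, 11, 12, 6, 8, 0, 13, 3, 2]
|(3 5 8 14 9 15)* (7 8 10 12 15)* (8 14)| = 15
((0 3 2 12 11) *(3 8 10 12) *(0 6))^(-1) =(0 6 11 12 10 8)(2 3)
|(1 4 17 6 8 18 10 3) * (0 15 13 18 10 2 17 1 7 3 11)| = 10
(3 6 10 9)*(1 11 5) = (1 11 5)(3 6 10 9) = [0, 11, 2, 6, 4, 1, 10, 7, 8, 3, 9, 5]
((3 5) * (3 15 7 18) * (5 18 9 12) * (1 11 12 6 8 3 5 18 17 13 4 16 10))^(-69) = (1 17 7 11 13 9 12 4 6 18 16 8 5 10 3 15) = ((1 11 12 18 5 15 7 9 6 8 3 17 13 4 16 10))^(-69)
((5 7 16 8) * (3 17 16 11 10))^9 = (3 17 16 8 5 7 11 10)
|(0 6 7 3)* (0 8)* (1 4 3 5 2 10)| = 10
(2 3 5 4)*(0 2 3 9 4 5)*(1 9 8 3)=(0 2 8 3)(1 9 4)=[2, 9, 8, 0, 1, 5, 6, 7, 3, 4]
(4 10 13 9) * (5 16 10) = (4 5 16 10 13 9) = [0, 1, 2, 3, 5, 16, 6, 7, 8, 4, 13, 11, 12, 9, 14, 15, 10]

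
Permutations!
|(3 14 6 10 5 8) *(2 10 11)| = 8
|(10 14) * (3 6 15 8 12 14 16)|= |(3 6 15 8 12 14 10 16)|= 8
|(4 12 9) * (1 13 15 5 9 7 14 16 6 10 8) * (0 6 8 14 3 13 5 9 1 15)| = 26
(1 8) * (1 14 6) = (1 8 14 6) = [0, 8, 2, 3, 4, 5, 1, 7, 14, 9, 10, 11, 12, 13, 6]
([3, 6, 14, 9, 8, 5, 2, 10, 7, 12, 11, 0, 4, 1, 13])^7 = [10, 2, 13, 11, 9, 5, 14, 4, 12, 0, 8, 7, 3, 6, 1]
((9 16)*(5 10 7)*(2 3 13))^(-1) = ((2 3 13)(5 10 7)(9 16))^(-1) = (2 13 3)(5 7 10)(9 16)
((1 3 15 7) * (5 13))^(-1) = (1 7 15 3)(5 13)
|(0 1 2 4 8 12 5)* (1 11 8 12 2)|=7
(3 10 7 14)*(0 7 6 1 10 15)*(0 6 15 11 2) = (0 7 14 3 11 2)(1 10 15 6) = [7, 10, 0, 11, 4, 5, 1, 14, 8, 9, 15, 2, 12, 13, 3, 6]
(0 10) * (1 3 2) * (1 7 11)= [10, 3, 7, 2, 4, 5, 6, 11, 8, 9, 0, 1]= (0 10)(1 3 2 7 11)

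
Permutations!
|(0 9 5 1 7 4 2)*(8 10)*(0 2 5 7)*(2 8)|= 6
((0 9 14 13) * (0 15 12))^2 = (0 14 15)(9 13 12)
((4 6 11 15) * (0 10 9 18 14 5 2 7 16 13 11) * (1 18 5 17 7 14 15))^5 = (0 14 11 6 2 13 4 5 16 15 9 7 18 10 17 1)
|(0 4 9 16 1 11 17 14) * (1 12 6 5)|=11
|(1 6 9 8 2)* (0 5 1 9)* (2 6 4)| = |(0 5 1 4 2 9 8 6)| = 8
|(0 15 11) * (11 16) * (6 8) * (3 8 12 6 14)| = 12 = |(0 15 16 11)(3 8 14)(6 12)|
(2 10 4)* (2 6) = [0, 1, 10, 3, 6, 5, 2, 7, 8, 9, 4] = (2 10 4 6)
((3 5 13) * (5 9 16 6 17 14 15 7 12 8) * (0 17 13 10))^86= ((0 17 14 15 7 12 8 5 10)(3 9 16 6 13))^86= (0 12 17 8 14 5 15 10 7)(3 9 16 6 13)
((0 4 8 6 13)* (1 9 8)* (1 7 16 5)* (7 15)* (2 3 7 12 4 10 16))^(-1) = (0 13 6 8 9 1 5 16 10)(2 7 3)(4 12 15)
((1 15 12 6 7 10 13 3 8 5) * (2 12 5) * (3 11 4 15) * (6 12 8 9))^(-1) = (1 5 15 4 11 13 10 7 6 9 3)(2 8)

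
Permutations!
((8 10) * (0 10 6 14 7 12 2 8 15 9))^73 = ((0 10 15 9)(2 8 6 14 7 12))^73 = (0 10 15 9)(2 8 6 14 7 12)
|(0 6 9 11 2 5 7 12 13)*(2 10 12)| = |(0 6 9 11 10 12 13)(2 5 7)| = 21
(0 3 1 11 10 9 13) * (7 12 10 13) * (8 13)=[3, 11, 2, 1, 4, 5, 6, 12, 13, 7, 9, 8, 10, 0]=(0 3 1 11 8 13)(7 12 10 9)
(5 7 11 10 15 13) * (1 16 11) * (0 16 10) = (0 16 11)(1 10 15 13 5 7) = [16, 10, 2, 3, 4, 7, 6, 1, 8, 9, 15, 0, 12, 5, 14, 13, 11]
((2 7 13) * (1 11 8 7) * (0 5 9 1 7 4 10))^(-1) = ((0 5 9 1 11 8 4 10)(2 7 13))^(-1) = (0 10 4 8 11 1 9 5)(2 13 7)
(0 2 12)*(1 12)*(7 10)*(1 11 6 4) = (0 2 11 6 4 1 12)(7 10) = [2, 12, 11, 3, 1, 5, 4, 10, 8, 9, 7, 6, 0]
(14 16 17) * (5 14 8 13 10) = [0, 1, 2, 3, 4, 14, 6, 7, 13, 9, 5, 11, 12, 10, 16, 15, 17, 8] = (5 14 16 17 8 13 10)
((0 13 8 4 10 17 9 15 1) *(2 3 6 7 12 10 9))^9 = (0 8 9 1 13 4 15)(2 6 12 17 3 7 10)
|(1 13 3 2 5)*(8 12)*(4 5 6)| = 14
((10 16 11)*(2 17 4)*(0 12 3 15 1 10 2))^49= (0 10 4 1 17 15 2 3 11 12 16)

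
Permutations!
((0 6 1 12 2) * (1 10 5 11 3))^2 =((0 6 10 5 11 3 1 12 2))^2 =(0 10 11 1 2 6 5 3 12)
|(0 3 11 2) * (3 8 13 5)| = |(0 8 13 5 3 11 2)| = 7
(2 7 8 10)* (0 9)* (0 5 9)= (2 7 8 10)(5 9)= [0, 1, 7, 3, 4, 9, 6, 8, 10, 5, 2]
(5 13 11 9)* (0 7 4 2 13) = (0 7 4 2 13 11 9 5) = [7, 1, 13, 3, 2, 0, 6, 4, 8, 5, 10, 9, 12, 11]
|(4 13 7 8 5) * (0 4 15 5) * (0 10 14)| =14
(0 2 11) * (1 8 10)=(0 2 11)(1 8 10)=[2, 8, 11, 3, 4, 5, 6, 7, 10, 9, 1, 0]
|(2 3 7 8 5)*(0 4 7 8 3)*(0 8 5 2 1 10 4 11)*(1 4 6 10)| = |(0 11)(2 8)(3 5 4 7)(6 10)| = 4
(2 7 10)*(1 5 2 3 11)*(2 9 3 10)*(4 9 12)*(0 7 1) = (0 7 2 1 5 12 4 9 3 11) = [7, 5, 1, 11, 9, 12, 6, 2, 8, 3, 10, 0, 4]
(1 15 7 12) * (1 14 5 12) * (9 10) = (1 15 7)(5 12 14)(9 10) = [0, 15, 2, 3, 4, 12, 6, 1, 8, 10, 9, 11, 14, 13, 5, 7]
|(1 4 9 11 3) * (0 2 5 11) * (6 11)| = |(0 2 5 6 11 3 1 4 9)| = 9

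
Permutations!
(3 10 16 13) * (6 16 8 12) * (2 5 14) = (2 5 14)(3 10 8 12 6 16 13) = [0, 1, 5, 10, 4, 14, 16, 7, 12, 9, 8, 11, 6, 3, 2, 15, 13]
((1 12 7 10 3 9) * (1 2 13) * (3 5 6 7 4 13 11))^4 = (13)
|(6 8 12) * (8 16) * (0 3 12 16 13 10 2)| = 14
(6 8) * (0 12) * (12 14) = [14, 1, 2, 3, 4, 5, 8, 7, 6, 9, 10, 11, 0, 13, 12] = (0 14 12)(6 8)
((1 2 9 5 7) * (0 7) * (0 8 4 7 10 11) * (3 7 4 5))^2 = (0 11 10)(1 9 7 2 3)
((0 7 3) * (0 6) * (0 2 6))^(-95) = (0 7 3)(2 6)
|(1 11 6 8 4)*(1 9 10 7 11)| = 7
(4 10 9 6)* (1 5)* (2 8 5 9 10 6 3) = (10)(1 9 3 2 8 5)(4 6) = [0, 9, 8, 2, 6, 1, 4, 7, 5, 3, 10]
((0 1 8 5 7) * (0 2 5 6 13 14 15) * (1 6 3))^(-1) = (0 15 14 13 6)(1 3 8)(2 7 5)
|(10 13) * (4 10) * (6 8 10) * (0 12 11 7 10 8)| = 8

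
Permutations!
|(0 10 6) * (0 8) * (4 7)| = 4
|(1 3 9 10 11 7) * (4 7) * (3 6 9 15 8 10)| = |(1 6 9 3 15 8 10 11 4 7)| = 10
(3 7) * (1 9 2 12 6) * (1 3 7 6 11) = (1 9 2 12 11)(3 6) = [0, 9, 12, 6, 4, 5, 3, 7, 8, 2, 10, 1, 11]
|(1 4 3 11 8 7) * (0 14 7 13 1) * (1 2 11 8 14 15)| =11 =|(0 15 1 4 3 8 13 2 11 14 7)|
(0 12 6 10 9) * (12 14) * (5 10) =(0 14 12 6 5 10 9) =[14, 1, 2, 3, 4, 10, 5, 7, 8, 0, 9, 11, 6, 13, 12]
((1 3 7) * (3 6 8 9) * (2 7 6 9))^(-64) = ((1 9 3 6 8 2 7))^(-64) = (1 7 2 8 6 3 9)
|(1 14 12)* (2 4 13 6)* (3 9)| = 12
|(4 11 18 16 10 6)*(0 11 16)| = 12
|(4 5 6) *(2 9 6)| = |(2 9 6 4 5)| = 5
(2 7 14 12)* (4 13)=(2 7 14 12)(4 13)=[0, 1, 7, 3, 13, 5, 6, 14, 8, 9, 10, 11, 2, 4, 12]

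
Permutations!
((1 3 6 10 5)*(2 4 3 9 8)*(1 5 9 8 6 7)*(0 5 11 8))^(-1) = ((0 5 11 8 2 4 3 7 1)(6 10 9))^(-1) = (0 1 7 3 4 2 8 11 5)(6 9 10)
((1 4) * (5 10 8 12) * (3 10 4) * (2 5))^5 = (1 2 10 4 12 3 5 8)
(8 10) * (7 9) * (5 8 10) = (10)(5 8)(7 9) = [0, 1, 2, 3, 4, 8, 6, 9, 5, 7, 10]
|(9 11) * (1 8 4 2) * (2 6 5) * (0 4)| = 14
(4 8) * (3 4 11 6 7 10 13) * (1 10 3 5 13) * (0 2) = [2, 10, 0, 4, 8, 13, 7, 3, 11, 9, 1, 6, 12, 5] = (0 2)(1 10)(3 4 8 11 6 7)(5 13)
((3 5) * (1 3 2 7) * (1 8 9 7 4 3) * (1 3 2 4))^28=((1 3 5 4 2)(7 8 9))^28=(1 4 3 2 5)(7 8 9)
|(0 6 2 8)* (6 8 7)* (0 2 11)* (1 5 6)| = 8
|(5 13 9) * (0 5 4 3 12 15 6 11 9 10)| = 28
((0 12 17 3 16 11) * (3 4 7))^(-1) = ((0 12 17 4 7 3 16 11))^(-1) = (0 11 16 3 7 4 17 12)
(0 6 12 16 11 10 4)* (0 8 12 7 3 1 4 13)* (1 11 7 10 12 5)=(0 6 10 13)(1 4 8 5)(3 11 12 16 7)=[6, 4, 2, 11, 8, 1, 10, 3, 5, 9, 13, 12, 16, 0, 14, 15, 7]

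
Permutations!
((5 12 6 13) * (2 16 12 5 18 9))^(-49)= ((2 16 12 6 13 18 9))^(-49)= (18)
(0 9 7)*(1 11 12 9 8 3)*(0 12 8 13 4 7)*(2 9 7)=[13, 11, 9, 1, 2, 5, 6, 12, 3, 0, 10, 8, 7, 4]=(0 13 4 2 9)(1 11 8 3)(7 12)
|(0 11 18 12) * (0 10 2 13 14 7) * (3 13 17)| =11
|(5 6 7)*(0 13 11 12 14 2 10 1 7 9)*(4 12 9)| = 36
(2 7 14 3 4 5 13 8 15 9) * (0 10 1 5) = (0 10 1 5 13 8 15 9 2 7 14 3 4) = [10, 5, 7, 4, 0, 13, 6, 14, 15, 2, 1, 11, 12, 8, 3, 9]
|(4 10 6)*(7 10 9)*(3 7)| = |(3 7 10 6 4 9)| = 6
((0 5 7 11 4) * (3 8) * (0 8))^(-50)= ((0 5 7 11 4 8 3))^(-50)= (0 3 8 4 11 7 5)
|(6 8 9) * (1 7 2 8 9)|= 4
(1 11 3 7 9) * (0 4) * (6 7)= (0 4)(1 11 3 6 7 9)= [4, 11, 2, 6, 0, 5, 7, 9, 8, 1, 10, 3]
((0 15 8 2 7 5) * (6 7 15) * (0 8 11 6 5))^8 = (15)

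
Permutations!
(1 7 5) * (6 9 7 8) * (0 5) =(0 5 1 8 6 9 7) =[5, 8, 2, 3, 4, 1, 9, 0, 6, 7]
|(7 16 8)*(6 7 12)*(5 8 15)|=7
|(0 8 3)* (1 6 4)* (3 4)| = 6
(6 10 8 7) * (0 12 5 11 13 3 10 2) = (0 12 5 11 13 3 10 8 7 6 2) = [12, 1, 0, 10, 4, 11, 2, 6, 7, 9, 8, 13, 5, 3]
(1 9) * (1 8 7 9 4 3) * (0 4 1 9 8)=[4, 1, 2, 9, 3, 5, 6, 8, 7, 0]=(0 4 3 9)(7 8)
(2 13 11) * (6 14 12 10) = (2 13 11)(6 14 12 10) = [0, 1, 13, 3, 4, 5, 14, 7, 8, 9, 6, 2, 10, 11, 12]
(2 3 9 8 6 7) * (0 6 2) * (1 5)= [6, 5, 3, 9, 4, 1, 7, 0, 2, 8]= (0 6 7)(1 5)(2 3 9 8)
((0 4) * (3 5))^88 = (5)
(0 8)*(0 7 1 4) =(0 8 7 1 4) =[8, 4, 2, 3, 0, 5, 6, 1, 7]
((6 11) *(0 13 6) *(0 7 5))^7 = ((0 13 6 11 7 5))^7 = (0 13 6 11 7 5)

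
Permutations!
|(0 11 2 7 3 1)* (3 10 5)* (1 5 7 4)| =10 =|(0 11 2 4 1)(3 5)(7 10)|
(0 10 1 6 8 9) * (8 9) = (0 10 1 6 9) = [10, 6, 2, 3, 4, 5, 9, 7, 8, 0, 1]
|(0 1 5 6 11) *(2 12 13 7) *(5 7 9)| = 10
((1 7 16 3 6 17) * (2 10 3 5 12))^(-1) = ((1 7 16 5 12 2 10 3 6 17))^(-1) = (1 17 6 3 10 2 12 5 16 7)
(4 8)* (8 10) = (4 10 8) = [0, 1, 2, 3, 10, 5, 6, 7, 4, 9, 8]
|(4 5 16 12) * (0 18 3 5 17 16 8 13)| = |(0 18 3 5 8 13)(4 17 16 12)| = 12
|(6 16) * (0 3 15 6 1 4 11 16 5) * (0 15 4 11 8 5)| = 21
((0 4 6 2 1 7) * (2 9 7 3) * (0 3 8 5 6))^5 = ((0 4)(1 8 5 6 9 7 3 2))^5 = (0 4)(1 7 5 2 9 8 3 6)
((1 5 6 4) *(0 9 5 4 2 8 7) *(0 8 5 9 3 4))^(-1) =(9)(0 1 4 3)(2 6 5)(7 8)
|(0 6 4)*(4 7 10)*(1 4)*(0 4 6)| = 4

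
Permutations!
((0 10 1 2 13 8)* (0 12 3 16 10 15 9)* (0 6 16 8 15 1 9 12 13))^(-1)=(0 2 1)(3 12 15 13 8)(6 9 10 16)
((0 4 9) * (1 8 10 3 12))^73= (0 4 9)(1 3 8 12 10)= ((0 4 9)(1 8 10 3 12))^73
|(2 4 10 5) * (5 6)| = |(2 4 10 6 5)| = 5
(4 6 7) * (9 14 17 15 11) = (4 6 7)(9 14 17 15 11) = [0, 1, 2, 3, 6, 5, 7, 4, 8, 14, 10, 9, 12, 13, 17, 11, 16, 15]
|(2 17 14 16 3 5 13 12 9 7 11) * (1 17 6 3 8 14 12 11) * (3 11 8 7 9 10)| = 33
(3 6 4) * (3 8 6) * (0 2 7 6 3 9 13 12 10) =[2, 1, 7, 9, 8, 5, 4, 6, 3, 13, 0, 11, 10, 12] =(0 2 7 6 4 8 3 9 13 12 10)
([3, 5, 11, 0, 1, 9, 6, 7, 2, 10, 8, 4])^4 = [0, 8, 5, 3, 10, 2, 6, 7, 1, 11, 4, 9]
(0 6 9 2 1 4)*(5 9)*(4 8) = (0 6 5 9 2 1 8 4) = [6, 8, 1, 3, 0, 9, 5, 7, 4, 2]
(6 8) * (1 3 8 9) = (1 3 8 6 9) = [0, 3, 2, 8, 4, 5, 9, 7, 6, 1]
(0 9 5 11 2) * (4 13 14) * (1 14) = (0 9 5 11 2)(1 14 4 13) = [9, 14, 0, 3, 13, 11, 6, 7, 8, 5, 10, 2, 12, 1, 4]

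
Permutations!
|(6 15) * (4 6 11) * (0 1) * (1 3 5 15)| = |(0 3 5 15 11 4 6 1)| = 8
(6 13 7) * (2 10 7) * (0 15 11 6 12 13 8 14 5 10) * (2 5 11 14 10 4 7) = [15, 1, 0, 3, 7, 4, 8, 12, 10, 9, 2, 6, 13, 5, 11, 14] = (0 15 14 11 6 8 10 2)(4 7 12 13 5)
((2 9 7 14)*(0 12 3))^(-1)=(0 3 12)(2 14 7 9)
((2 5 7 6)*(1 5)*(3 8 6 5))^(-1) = (1 2 6 8 3)(5 7)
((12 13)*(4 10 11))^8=(13)(4 11 10)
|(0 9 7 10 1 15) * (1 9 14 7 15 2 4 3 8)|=30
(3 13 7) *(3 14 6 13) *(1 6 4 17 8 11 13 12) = (1 6 12)(4 17 8 11 13 7 14) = [0, 6, 2, 3, 17, 5, 12, 14, 11, 9, 10, 13, 1, 7, 4, 15, 16, 8]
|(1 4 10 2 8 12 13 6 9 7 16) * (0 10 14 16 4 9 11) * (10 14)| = |(0 14 16 1 9 7 4 10 2 8 12 13 6 11)| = 14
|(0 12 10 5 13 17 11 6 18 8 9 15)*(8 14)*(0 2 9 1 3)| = 39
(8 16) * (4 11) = (4 11)(8 16) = [0, 1, 2, 3, 11, 5, 6, 7, 16, 9, 10, 4, 12, 13, 14, 15, 8]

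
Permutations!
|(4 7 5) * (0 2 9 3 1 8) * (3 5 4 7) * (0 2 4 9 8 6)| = 30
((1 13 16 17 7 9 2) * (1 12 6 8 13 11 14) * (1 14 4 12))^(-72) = ((1 11 4 12 6 8 13 16 17 7 9 2))^(-72) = (17)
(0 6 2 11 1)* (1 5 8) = (0 6 2 11 5 8 1) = [6, 0, 11, 3, 4, 8, 2, 7, 1, 9, 10, 5]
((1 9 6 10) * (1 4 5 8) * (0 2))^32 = (1 4 9 5 6 8 10)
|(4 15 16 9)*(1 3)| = |(1 3)(4 15 16 9)| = 4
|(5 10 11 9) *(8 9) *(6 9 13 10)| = 12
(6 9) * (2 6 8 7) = (2 6 9 8 7) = [0, 1, 6, 3, 4, 5, 9, 2, 7, 8]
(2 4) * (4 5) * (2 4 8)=(2 5 8)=[0, 1, 5, 3, 4, 8, 6, 7, 2]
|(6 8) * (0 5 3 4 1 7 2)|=|(0 5 3 4 1 7 2)(6 8)|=14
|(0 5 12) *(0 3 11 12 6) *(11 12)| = 6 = |(0 5 6)(3 12)|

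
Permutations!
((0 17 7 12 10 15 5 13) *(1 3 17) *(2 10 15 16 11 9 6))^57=(0 17 15)(1 7 5)(2 11)(3 12 13)(6 16)(9 10)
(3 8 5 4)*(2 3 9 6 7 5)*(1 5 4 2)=[0, 5, 3, 8, 9, 2, 7, 4, 1, 6]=(1 5 2 3 8)(4 9 6 7)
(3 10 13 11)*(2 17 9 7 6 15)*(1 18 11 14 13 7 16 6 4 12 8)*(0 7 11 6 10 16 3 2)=[7, 18, 17, 16, 12, 5, 15, 4, 1, 3, 11, 2, 8, 14, 13, 0, 10, 9, 6]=(0 7 4 12 8 1 18 6 15)(2 17 9 3 16 10 11)(13 14)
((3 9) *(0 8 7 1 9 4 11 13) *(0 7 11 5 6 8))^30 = (13)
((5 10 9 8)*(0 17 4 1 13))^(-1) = (0 13 1 4 17)(5 8 9 10) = ((0 17 4 1 13)(5 10 9 8))^(-1)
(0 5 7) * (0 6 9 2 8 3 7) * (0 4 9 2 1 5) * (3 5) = (1 3 7 6 2 8 5 4 9) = [0, 3, 8, 7, 9, 4, 2, 6, 5, 1]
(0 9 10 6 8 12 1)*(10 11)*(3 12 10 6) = (0 9 11 6 8 10 3 12 1) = [9, 0, 2, 12, 4, 5, 8, 7, 10, 11, 3, 6, 1]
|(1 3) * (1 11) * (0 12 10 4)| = |(0 12 10 4)(1 3 11)| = 12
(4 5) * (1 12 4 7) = (1 12 4 5 7) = [0, 12, 2, 3, 5, 7, 6, 1, 8, 9, 10, 11, 4]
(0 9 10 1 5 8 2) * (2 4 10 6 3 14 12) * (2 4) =(0 9 6 3 14 12 4 10 1 5 8 2) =[9, 5, 0, 14, 10, 8, 3, 7, 2, 6, 1, 11, 4, 13, 12]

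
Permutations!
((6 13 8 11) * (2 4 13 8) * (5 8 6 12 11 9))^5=((2 4 13)(5 8 9)(11 12))^5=(2 13 4)(5 9 8)(11 12)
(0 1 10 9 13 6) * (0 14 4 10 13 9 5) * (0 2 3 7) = (0 1 13 6 14 4 10 5 2 3 7) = [1, 13, 3, 7, 10, 2, 14, 0, 8, 9, 5, 11, 12, 6, 4]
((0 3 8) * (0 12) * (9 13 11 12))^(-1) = (0 12 11 13 9 8 3)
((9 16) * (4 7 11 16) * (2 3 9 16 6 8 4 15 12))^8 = (16)(2 15 3 12 9)(4 6 7 8 11)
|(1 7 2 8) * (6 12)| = |(1 7 2 8)(6 12)| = 4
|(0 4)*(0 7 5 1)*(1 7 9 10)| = |(0 4 9 10 1)(5 7)| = 10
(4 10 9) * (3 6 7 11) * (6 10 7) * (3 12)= [0, 1, 2, 10, 7, 5, 6, 11, 8, 4, 9, 12, 3]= (3 10 9 4 7 11 12)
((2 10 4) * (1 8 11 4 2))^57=((1 8 11 4)(2 10))^57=(1 8 11 4)(2 10)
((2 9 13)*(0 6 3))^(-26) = (0 6 3)(2 9 13)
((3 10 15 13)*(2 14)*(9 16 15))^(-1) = ((2 14)(3 10 9 16 15 13))^(-1) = (2 14)(3 13 15 16 9 10)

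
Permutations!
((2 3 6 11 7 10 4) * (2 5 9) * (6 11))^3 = (2 7 5 3 10 9 11 4)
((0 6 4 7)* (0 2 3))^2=(0 4 2)(3 6 7)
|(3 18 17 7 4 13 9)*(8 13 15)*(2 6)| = 18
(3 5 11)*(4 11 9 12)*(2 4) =[0, 1, 4, 5, 11, 9, 6, 7, 8, 12, 10, 3, 2] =(2 4 11 3 5 9 12)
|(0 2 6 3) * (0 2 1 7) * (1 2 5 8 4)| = 9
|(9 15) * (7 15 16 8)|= |(7 15 9 16 8)|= 5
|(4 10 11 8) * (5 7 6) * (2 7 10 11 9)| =6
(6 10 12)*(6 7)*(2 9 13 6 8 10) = [0, 1, 9, 3, 4, 5, 2, 8, 10, 13, 12, 11, 7, 6] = (2 9 13 6)(7 8 10 12)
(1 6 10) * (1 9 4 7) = (1 6 10 9 4 7) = [0, 6, 2, 3, 7, 5, 10, 1, 8, 4, 9]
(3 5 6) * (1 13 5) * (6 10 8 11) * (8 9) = (1 13 5 10 9 8 11 6 3) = [0, 13, 2, 1, 4, 10, 3, 7, 11, 8, 9, 6, 12, 5]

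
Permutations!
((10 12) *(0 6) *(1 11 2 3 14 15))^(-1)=((0 6)(1 11 2 3 14 15)(10 12))^(-1)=(0 6)(1 15 14 3 2 11)(10 12)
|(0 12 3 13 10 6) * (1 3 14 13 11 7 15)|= 30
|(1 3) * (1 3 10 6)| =3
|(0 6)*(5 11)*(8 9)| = 2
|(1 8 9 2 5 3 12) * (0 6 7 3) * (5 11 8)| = |(0 6 7 3 12 1 5)(2 11 8 9)| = 28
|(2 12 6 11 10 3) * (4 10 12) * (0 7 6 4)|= |(0 7 6 11 12 4 10 3 2)|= 9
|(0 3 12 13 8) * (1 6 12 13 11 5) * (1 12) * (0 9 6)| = 21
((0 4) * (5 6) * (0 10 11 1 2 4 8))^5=((0 8)(1 2 4 10 11)(5 6))^5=(11)(0 8)(5 6)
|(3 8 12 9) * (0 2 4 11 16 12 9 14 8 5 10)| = |(0 2 4 11 16 12 14 8 9 3 5 10)| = 12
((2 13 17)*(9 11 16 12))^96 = ((2 13 17)(9 11 16 12))^96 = (17)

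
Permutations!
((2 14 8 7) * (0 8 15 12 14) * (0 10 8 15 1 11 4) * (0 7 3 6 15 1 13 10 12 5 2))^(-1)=((0 1 11 4 7)(2 12 14 13 10 8 3 6 15 5))^(-1)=(0 7 4 11 1)(2 5 15 6 3 8 10 13 14 12)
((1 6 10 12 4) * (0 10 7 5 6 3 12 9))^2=(0 9 10)(1 12)(3 4)(5 7 6)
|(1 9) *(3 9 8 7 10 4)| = |(1 8 7 10 4 3 9)| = 7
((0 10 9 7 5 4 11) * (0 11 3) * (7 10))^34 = (11)(0 3 4 5 7)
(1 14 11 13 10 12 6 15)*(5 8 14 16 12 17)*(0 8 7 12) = (0 8 14 11 13 10 17 5 7 12 6 15 1 16) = [8, 16, 2, 3, 4, 7, 15, 12, 14, 9, 17, 13, 6, 10, 11, 1, 0, 5]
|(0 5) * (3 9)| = 2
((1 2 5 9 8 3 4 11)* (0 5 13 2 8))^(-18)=((0 5 9)(1 8 3 4 11)(2 13))^(-18)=(13)(1 3 11 8 4)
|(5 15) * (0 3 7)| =6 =|(0 3 7)(5 15)|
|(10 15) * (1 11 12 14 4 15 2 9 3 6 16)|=12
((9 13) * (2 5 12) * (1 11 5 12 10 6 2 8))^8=(13)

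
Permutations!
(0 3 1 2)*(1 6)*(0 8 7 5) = (0 3 6 1 2 8 7 5) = [3, 2, 8, 6, 4, 0, 1, 5, 7]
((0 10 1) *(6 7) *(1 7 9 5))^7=(10)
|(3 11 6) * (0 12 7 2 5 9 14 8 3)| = |(0 12 7 2 5 9 14 8 3 11 6)| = 11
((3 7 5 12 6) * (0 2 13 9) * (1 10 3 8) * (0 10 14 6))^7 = (0 5 3 9 2 12 7 10 13)(1 8 6 14)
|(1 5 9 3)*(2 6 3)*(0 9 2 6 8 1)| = |(0 9 6 3)(1 5 2 8)| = 4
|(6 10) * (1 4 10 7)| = 5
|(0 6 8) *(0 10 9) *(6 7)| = |(0 7 6 8 10 9)| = 6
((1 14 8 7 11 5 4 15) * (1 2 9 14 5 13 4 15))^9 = ((1 5 15 2 9 14 8 7 11 13 4))^9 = (1 13 7 14 2 5 4 11 8 9 15)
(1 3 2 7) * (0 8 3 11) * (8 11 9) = (0 11)(1 9 8 3 2 7) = [11, 9, 7, 2, 4, 5, 6, 1, 3, 8, 10, 0]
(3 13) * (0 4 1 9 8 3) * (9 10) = (0 4 1 10 9 8 3 13) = [4, 10, 2, 13, 1, 5, 6, 7, 3, 8, 9, 11, 12, 0]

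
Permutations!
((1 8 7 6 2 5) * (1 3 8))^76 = (2 7 3)(5 6 8)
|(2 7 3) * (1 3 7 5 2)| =2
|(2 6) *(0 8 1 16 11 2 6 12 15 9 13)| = |(0 8 1 16 11 2 12 15 9 13)| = 10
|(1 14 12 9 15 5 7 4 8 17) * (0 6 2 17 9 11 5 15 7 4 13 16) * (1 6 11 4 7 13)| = 12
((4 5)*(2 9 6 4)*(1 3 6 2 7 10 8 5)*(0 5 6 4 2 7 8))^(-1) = (0 10 7 9 2 6 8 5)(1 4 3)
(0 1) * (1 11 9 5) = (0 11 9 5 1) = [11, 0, 2, 3, 4, 1, 6, 7, 8, 5, 10, 9]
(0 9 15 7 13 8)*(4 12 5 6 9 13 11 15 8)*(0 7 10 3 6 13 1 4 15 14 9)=[1, 4, 2, 6, 12, 13, 0, 11, 7, 8, 3, 14, 5, 15, 9, 10]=(0 1 4 12 5 13 15 10 3 6)(7 11 14 9 8)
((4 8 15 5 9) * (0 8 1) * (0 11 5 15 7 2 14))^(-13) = ((15)(0 8 7 2 14)(1 11 5 9 4))^(-13) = (15)(0 7 14 8 2)(1 5 4 11 9)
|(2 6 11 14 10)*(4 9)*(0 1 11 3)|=|(0 1 11 14 10 2 6 3)(4 9)|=8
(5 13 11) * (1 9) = (1 9)(5 13 11) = [0, 9, 2, 3, 4, 13, 6, 7, 8, 1, 10, 5, 12, 11]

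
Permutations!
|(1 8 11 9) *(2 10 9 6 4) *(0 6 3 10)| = |(0 6 4 2)(1 8 11 3 10 9)| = 12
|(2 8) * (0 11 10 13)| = |(0 11 10 13)(2 8)| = 4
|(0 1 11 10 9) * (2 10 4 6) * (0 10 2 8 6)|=4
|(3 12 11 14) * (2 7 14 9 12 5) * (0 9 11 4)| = 20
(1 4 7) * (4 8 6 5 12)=(1 8 6 5 12 4 7)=[0, 8, 2, 3, 7, 12, 5, 1, 6, 9, 10, 11, 4]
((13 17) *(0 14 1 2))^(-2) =((0 14 1 2)(13 17))^(-2) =(17)(0 1)(2 14)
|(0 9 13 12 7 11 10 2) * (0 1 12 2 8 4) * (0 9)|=|(1 12 7 11 10 8 4 9 13 2)|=10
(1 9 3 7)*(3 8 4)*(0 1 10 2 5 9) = (0 1)(2 5 9 8 4 3 7 10) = [1, 0, 5, 7, 3, 9, 6, 10, 4, 8, 2]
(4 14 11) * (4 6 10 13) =[0, 1, 2, 3, 14, 5, 10, 7, 8, 9, 13, 6, 12, 4, 11] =(4 14 11 6 10 13)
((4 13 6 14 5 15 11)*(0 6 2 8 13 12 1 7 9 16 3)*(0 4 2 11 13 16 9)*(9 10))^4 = ((0 6 14 5 15 13 11 2 8 16 3 4 12 1 7)(9 10))^4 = (0 15 8 12 6 13 16 1 14 11 3 7 5 2 4)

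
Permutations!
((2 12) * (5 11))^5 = (2 12)(5 11)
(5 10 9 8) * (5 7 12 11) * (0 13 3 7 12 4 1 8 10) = (0 13 3 7 4 1 8 12 11 5)(9 10) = [13, 8, 2, 7, 1, 0, 6, 4, 12, 10, 9, 5, 11, 3]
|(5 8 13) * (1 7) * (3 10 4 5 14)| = 14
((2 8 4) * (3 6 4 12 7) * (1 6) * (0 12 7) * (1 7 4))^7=(0 12)(1 6)(2 8 4)(3 7)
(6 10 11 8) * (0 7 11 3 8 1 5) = [7, 5, 2, 8, 4, 0, 10, 11, 6, 9, 3, 1] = (0 7 11 1 5)(3 8 6 10)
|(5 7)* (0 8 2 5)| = 5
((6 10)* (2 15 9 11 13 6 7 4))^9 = (15)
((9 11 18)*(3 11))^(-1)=((3 11 18 9))^(-1)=(3 9 18 11)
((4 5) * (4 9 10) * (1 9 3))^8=(1 10 5)(3 9 4)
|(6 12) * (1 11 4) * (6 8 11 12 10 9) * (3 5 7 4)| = 24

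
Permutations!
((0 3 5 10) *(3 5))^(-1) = (0 10 5)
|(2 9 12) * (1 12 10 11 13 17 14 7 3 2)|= 18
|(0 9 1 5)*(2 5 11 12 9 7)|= 4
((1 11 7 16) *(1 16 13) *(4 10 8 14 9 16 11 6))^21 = ((1 6 4 10 8 14 9 16 11 7 13))^21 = (1 13 7 11 16 9 14 8 10 4 6)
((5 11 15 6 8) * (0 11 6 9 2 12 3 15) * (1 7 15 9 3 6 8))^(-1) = ((0 11)(1 7 15 3 9 2 12 6)(5 8))^(-1) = (0 11)(1 6 12 2 9 3 15 7)(5 8)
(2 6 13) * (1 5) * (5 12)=(1 12 5)(2 6 13)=[0, 12, 6, 3, 4, 1, 13, 7, 8, 9, 10, 11, 5, 2]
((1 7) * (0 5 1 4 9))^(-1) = (0 9 4 7 1 5)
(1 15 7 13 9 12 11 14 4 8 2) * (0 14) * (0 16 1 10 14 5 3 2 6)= (0 5 3 2 10 14 4 8 6)(1 15 7 13 9 12 11 16)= [5, 15, 10, 2, 8, 3, 0, 13, 6, 12, 14, 16, 11, 9, 4, 7, 1]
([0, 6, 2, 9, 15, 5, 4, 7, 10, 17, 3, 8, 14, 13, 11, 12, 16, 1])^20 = (1 10 12)(3 14 6)(4 9 11)(8 15 17)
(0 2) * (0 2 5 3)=(0 5 3)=[5, 1, 2, 0, 4, 3]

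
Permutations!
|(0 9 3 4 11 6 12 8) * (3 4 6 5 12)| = 14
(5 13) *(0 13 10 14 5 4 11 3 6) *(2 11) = (0 13 4 2 11 3 6)(5 10 14) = [13, 1, 11, 6, 2, 10, 0, 7, 8, 9, 14, 3, 12, 4, 5]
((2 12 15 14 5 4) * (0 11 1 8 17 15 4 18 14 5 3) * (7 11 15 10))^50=(0 5 14)(1 17 7)(2 4 12)(3 15 18)(8 10 11)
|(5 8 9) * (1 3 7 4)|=12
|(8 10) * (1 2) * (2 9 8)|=5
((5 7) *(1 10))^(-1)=(1 10)(5 7)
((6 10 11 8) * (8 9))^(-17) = ((6 10 11 9 8))^(-17) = (6 9 10 8 11)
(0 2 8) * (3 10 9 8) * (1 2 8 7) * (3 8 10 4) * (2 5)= (0 10 9 7 1 5 2 8)(3 4)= [10, 5, 8, 4, 3, 2, 6, 1, 0, 7, 9]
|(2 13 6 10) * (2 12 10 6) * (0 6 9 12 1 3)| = |(0 6 9 12 10 1 3)(2 13)| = 14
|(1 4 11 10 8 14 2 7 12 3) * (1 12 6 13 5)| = |(1 4 11 10 8 14 2 7 6 13 5)(3 12)| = 22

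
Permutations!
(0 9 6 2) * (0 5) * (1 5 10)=(0 9 6 2 10 1 5)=[9, 5, 10, 3, 4, 0, 2, 7, 8, 6, 1]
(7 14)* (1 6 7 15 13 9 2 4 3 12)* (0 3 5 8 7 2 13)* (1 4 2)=[3, 6, 2, 12, 5, 8, 1, 14, 7, 13, 10, 11, 4, 9, 15, 0]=(0 3 12 4 5 8 7 14 15)(1 6)(9 13)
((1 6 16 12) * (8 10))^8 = ((1 6 16 12)(8 10))^8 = (16)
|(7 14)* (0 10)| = 2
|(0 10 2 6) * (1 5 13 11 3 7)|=12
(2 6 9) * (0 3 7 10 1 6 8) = (0 3 7 10 1 6 9 2 8) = [3, 6, 8, 7, 4, 5, 9, 10, 0, 2, 1]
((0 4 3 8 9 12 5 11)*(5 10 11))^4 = (0 9)(3 10)(4 12)(8 11)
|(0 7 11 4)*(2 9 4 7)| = |(0 2 9 4)(7 11)| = 4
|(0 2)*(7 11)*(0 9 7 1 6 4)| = 8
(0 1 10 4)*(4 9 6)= (0 1 10 9 6 4)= [1, 10, 2, 3, 0, 5, 4, 7, 8, 6, 9]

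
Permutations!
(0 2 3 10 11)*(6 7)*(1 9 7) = (0 2 3 10 11)(1 9 7 6) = [2, 9, 3, 10, 4, 5, 1, 6, 8, 7, 11, 0]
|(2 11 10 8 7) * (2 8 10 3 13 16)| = |(2 11 3 13 16)(7 8)| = 10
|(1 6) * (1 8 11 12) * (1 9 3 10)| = |(1 6 8 11 12 9 3 10)| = 8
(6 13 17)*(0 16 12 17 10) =[16, 1, 2, 3, 4, 5, 13, 7, 8, 9, 0, 11, 17, 10, 14, 15, 12, 6] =(0 16 12 17 6 13 10)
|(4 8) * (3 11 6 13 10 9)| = 6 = |(3 11 6 13 10 9)(4 8)|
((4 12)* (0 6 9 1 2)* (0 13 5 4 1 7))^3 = ((0 6 9 7)(1 2 13 5 4 12))^3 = (0 7 9 6)(1 5)(2 4)(12 13)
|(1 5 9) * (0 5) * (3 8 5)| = 6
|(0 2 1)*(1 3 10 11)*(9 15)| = 6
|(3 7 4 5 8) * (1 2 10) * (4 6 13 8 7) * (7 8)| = 12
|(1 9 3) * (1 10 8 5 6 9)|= |(3 10 8 5 6 9)|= 6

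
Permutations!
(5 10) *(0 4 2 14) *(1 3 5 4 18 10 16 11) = (0 18 10 4 2 14)(1 3 5 16 11) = [18, 3, 14, 5, 2, 16, 6, 7, 8, 9, 4, 1, 12, 13, 0, 15, 11, 17, 10]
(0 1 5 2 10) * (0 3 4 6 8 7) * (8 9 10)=[1, 5, 8, 4, 6, 2, 9, 0, 7, 10, 3]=(0 1 5 2 8 7)(3 4 6 9 10)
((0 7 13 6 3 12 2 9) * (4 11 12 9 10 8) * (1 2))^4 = ((0 7 13 6 3 9)(1 2 10 8 4 11 12))^4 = (0 3 13)(1 4 2 11 10 12 8)(6 7 9)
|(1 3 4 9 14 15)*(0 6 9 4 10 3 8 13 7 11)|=|(0 6 9 14 15 1 8 13 7 11)(3 10)|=10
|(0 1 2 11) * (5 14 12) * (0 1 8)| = 6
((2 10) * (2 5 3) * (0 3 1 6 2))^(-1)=(0 3)(1 5 10 2 6)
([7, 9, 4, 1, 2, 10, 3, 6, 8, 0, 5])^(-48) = (10)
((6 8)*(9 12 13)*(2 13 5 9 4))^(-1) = (2 4 13)(5 12 9)(6 8)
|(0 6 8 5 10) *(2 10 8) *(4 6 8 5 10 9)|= 12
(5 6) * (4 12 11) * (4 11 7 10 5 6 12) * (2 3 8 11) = (2 3 8 11)(5 12 7 10) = [0, 1, 3, 8, 4, 12, 6, 10, 11, 9, 5, 2, 7]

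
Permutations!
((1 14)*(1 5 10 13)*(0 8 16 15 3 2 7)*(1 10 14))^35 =((0 8 16 15 3 2 7)(5 14)(10 13))^35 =(16)(5 14)(10 13)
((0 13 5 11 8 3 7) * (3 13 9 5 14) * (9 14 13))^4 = ((0 14 3 7)(5 11 8 9))^4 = (14)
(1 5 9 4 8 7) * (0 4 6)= (0 4 8 7 1 5 9 6)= [4, 5, 2, 3, 8, 9, 0, 1, 7, 6]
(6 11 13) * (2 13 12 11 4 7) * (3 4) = (2 13 6 3 4 7)(11 12) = [0, 1, 13, 4, 7, 5, 3, 2, 8, 9, 10, 12, 11, 6]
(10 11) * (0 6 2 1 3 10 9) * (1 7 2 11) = (0 6 11 9)(1 3 10)(2 7) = [6, 3, 7, 10, 4, 5, 11, 2, 8, 0, 1, 9]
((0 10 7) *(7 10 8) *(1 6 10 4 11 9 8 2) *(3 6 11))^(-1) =(0 7 8 9 11 1 2)(3 4 10 6)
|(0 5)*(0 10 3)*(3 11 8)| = 6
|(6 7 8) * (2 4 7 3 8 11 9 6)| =|(2 4 7 11 9 6 3 8)| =8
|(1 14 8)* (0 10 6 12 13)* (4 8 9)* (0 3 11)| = 35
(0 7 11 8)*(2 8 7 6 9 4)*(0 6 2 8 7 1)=(0 2 7 11 1)(4 8 6 9)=[2, 0, 7, 3, 8, 5, 9, 11, 6, 4, 10, 1]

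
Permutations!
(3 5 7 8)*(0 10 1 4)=[10, 4, 2, 5, 0, 7, 6, 8, 3, 9, 1]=(0 10 1 4)(3 5 7 8)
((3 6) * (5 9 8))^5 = ((3 6)(5 9 8))^5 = (3 6)(5 8 9)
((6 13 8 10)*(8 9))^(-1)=(6 10 8 9 13)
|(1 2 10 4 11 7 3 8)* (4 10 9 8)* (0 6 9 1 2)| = 12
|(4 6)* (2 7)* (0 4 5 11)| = 10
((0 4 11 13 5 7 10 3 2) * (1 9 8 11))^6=(0 13)(1 7)(2 11)(3 8)(4 5)(9 10)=((0 4 1 9 8 11 13 5 7 10 3 2))^6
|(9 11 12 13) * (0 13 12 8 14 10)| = |(0 13 9 11 8 14 10)| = 7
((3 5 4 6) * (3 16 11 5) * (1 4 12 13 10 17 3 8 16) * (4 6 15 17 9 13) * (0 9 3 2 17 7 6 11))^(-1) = (0 16 8 3 10 13 9)(1 6 7 15 4 12 5 11)(2 17) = ((0 9 13 10 3 8 16)(1 11 5 12 4 15 7 6)(2 17))^(-1)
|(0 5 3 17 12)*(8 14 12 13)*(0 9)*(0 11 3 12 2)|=11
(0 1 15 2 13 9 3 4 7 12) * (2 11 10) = (0 1 15 11 10 2 13 9 3 4 7 12) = [1, 15, 13, 4, 7, 5, 6, 12, 8, 3, 2, 10, 0, 9, 14, 11]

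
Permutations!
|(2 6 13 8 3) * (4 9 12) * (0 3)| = |(0 3 2 6 13 8)(4 9 12)| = 6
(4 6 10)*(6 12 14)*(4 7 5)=[0, 1, 2, 3, 12, 4, 10, 5, 8, 9, 7, 11, 14, 13, 6]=(4 12 14 6 10 7 5)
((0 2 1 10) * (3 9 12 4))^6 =(0 1)(2 10)(3 12)(4 9)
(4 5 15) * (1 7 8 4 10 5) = [0, 7, 2, 3, 1, 15, 6, 8, 4, 9, 5, 11, 12, 13, 14, 10] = (1 7 8 4)(5 15 10)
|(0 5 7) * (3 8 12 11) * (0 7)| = |(0 5)(3 8 12 11)| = 4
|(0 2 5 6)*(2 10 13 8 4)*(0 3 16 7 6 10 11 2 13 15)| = |(0 11 2 5 10 15)(3 16 7 6)(4 13 8)| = 12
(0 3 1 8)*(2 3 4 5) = (0 4 5 2 3 1 8) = [4, 8, 3, 1, 5, 2, 6, 7, 0]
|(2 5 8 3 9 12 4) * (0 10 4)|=|(0 10 4 2 5 8 3 9 12)|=9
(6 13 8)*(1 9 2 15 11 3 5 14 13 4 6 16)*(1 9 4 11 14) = (1 4 6 11 3 5)(2 15 14 13 8 16 9) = [0, 4, 15, 5, 6, 1, 11, 7, 16, 2, 10, 3, 12, 8, 13, 14, 9]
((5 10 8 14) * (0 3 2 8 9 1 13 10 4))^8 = (0 3 2 8 14 5 4)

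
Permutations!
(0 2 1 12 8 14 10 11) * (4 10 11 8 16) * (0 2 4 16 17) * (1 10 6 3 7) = [4, 12, 10, 7, 6, 5, 3, 1, 14, 9, 8, 2, 17, 13, 11, 15, 16, 0] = (0 4 6 3 7 1 12 17)(2 10 8 14 11)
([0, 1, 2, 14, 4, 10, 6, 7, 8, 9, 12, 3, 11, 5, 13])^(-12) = (3 13 10 11 14 5 12)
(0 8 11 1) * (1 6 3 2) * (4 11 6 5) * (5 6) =[8, 0, 1, 2, 11, 4, 3, 7, 5, 9, 10, 6] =(0 8 5 4 11 6 3 2 1)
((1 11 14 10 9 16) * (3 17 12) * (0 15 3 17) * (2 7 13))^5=((0 15 3)(1 11 14 10 9 16)(2 7 13)(12 17))^5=(0 3 15)(1 16 9 10 14 11)(2 13 7)(12 17)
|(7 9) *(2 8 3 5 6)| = 10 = |(2 8 3 5 6)(7 9)|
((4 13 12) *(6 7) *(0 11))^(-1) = ((0 11)(4 13 12)(6 7))^(-1) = (0 11)(4 12 13)(6 7)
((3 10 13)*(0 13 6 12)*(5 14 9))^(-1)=(0 12 6 10 3 13)(5 9 14)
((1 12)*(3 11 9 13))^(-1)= ((1 12)(3 11 9 13))^(-1)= (1 12)(3 13 9 11)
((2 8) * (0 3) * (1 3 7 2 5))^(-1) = (0 3 1 5 8 2 7)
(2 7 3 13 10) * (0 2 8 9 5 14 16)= (0 2 7 3 13 10 8 9 5 14 16)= [2, 1, 7, 13, 4, 14, 6, 3, 9, 5, 8, 11, 12, 10, 16, 15, 0]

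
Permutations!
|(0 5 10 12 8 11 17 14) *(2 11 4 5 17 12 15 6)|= 9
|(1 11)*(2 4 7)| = |(1 11)(2 4 7)| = 6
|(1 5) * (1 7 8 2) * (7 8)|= 4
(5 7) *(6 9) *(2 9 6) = (2 9)(5 7) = [0, 1, 9, 3, 4, 7, 6, 5, 8, 2]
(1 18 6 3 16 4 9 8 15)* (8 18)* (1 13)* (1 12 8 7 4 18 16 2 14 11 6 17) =(1 7 4 9 16 18 17)(2 14 11 6 3)(8 15 13 12) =[0, 7, 14, 2, 9, 5, 3, 4, 15, 16, 10, 6, 8, 12, 11, 13, 18, 1, 17]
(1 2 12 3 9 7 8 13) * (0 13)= (0 13 1 2 12 3 9 7 8)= [13, 2, 12, 9, 4, 5, 6, 8, 0, 7, 10, 11, 3, 1]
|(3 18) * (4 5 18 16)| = |(3 16 4 5 18)| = 5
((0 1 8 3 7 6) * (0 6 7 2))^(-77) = (0 3 1 2 8)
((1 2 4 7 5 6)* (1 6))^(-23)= (1 4 5 2 7)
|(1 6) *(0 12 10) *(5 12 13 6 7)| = 8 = |(0 13 6 1 7 5 12 10)|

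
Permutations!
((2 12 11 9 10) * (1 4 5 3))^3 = ((1 4 5 3)(2 12 11 9 10))^3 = (1 3 5 4)(2 9 12 10 11)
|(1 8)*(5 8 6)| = 4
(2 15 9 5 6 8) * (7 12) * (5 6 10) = (2 15 9 6 8)(5 10)(7 12) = [0, 1, 15, 3, 4, 10, 8, 12, 2, 6, 5, 11, 7, 13, 14, 9]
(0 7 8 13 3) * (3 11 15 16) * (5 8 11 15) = [7, 1, 2, 0, 4, 8, 6, 11, 13, 9, 10, 5, 12, 15, 14, 16, 3] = (0 7 11 5 8 13 15 16 3)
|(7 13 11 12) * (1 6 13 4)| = 7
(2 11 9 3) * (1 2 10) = (1 2 11 9 3 10) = [0, 2, 11, 10, 4, 5, 6, 7, 8, 3, 1, 9]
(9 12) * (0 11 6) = (0 11 6)(9 12) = [11, 1, 2, 3, 4, 5, 0, 7, 8, 12, 10, 6, 9]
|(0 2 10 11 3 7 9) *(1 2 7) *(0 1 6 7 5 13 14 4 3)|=|(0 5 13 14 4 3 6 7 9 1 2 10 11)|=13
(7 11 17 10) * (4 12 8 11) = (4 12 8 11 17 10 7) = [0, 1, 2, 3, 12, 5, 6, 4, 11, 9, 7, 17, 8, 13, 14, 15, 16, 10]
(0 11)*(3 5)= [11, 1, 2, 5, 4, 3, 6, 7, 8, 9, 10, 0]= (0 11)(3 5)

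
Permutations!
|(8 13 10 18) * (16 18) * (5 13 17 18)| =|(5 13 10 16)(8 17 18)| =12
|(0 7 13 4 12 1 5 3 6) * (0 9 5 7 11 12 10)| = |(0 11 12 1 7 13 4 10)(3 6 9 5)| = 8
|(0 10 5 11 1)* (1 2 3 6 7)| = |(0 10 5 11 2 3 6 7 1)| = 9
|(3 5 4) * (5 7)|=|(3 7 5 4)|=4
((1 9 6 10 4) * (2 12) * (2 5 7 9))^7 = ((1 2 12 5 7 9 6 10 4))^7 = (1 10 9 5 2 4 6 7 12)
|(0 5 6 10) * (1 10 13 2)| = |(0 5 6 13 2 1 10)| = 7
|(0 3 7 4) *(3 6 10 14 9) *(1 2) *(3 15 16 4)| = 8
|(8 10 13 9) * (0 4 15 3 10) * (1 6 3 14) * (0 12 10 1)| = |(0 4 15 14)(1 6 3)(8 12 10 13 9)| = 60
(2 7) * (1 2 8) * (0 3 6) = (0 3 6)(1 2 7 8) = [3, 2, 7, 6, 4, 5, 0, 8, 1]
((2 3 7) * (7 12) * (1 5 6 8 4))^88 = (12)(1 8 5 4 6)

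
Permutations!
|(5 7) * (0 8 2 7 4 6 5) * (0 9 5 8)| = |(2 7 9 5 4 6 8)| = 7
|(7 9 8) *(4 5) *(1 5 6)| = |(1 5 4 6)(7 9 8)| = 12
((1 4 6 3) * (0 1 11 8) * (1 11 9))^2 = ((0 11 8)(1 4 6 3 9))^2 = (0 8 11)(1 6 9 4 3)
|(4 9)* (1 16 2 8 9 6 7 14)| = |(1 16 2 8 9 4 6 7 14)| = 9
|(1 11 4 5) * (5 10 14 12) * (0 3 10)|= |(0 3 10 14 12 5 1 11 4)|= 9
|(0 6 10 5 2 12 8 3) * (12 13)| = 9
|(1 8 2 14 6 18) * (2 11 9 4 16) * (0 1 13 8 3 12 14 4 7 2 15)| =|(0 1 3 12 14 6 18 13 8 11 9 7 2 4 16 15)| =16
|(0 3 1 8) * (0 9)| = 5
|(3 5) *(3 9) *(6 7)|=6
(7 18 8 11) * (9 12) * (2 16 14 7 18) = (2 16 14 7)(8 11 18)(9 12) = [0, 1, 16, 3, 4, 5, 6, 2, 11, 12, 10, 18, 9, 13, 7, 15, 14, 17, 8]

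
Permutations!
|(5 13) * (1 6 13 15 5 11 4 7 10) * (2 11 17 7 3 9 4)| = |(1 6 13 17 7 10)(2 11)(3 9 4)(5 15)| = 6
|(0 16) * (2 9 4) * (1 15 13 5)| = 12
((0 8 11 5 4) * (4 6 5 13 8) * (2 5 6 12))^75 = (13)(0 4)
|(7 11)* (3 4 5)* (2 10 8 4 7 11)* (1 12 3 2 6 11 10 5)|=18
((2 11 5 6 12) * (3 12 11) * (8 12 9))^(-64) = (2 3 9 8 12)(5 11 6)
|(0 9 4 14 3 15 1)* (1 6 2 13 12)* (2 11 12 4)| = |(0 9 2 13 4 14 3 15 6 11 12 1)| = 12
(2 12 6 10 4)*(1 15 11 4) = (1 15 11 4 2 12 6 10) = [0, 15, 12, 3, 2, 5, 10, 7, 8, 9, 1, 4, 6, 13, 14, 11]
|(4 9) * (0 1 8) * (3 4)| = 3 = |(0 1 8)(3 4 9)|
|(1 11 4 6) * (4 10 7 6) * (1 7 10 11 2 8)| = |(11)(1 2 8)(6 7)| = 6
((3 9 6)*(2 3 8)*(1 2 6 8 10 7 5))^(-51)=((1 2 3 9 8 6 10 7 5))^(-51)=(1 9 10)(2 8 7)(3 6 5)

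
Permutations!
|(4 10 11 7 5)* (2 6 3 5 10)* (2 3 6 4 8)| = |(2 4 3 5 8)(7 10 11)| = 15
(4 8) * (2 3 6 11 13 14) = (2 3 6 11 13 14)(4 8) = [0, 1, 3, 6, 8, 5, 11, 7, 4, 9, 10, 13, 12, 14, 2]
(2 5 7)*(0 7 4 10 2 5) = (0 7 5 4 10 2) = [7, 1, 0, 3, 10, 4, 6, 5, 8, 9, 2]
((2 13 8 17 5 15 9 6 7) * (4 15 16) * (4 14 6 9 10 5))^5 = (2 15 6 17 16 13 10 7 4 14 8 5)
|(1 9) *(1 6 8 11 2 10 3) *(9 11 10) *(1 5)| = 9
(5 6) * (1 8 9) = (1 8 9)(5 6) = [0, 8, 2, 3, 4, 6, 5, 7, 9, 1]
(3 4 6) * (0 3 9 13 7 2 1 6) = (0 3 4)(1 6 9 13 7 2) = [3, 6, 1, 4, 0, 5, 9, 2, 8, 13, 10, 11, 12, 7]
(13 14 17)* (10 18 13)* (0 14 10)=(0 14 17)(10 18 13)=[14, 1, 2, 3, 4, 5, 6, 7, 8, 9, 18, 11, 12, 10, 17, 15, 16, 0, 13]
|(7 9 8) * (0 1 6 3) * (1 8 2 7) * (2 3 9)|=6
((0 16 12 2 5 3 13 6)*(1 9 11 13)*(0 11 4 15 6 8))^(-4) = (0 6 1 12 13 4 5)(2 8 15 3 16 11 9)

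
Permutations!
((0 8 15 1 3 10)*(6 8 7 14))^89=((0 7 14 6 8 15 1 3 10))^89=(0 10 3 1 15 8 6 14 7)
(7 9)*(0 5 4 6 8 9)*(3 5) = (0 3 5 4 6 8 9 7) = [3, 1, 2, 5, 6, 4, 8, 0, 9, 7]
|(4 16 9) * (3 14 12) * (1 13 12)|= |(1 13 12 3 14)(4 16 9)|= 15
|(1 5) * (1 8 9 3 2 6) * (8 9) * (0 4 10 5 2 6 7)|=10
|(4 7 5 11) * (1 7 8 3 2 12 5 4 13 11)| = 8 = |(1 7 4 8 3 2 12 5)(11 13)|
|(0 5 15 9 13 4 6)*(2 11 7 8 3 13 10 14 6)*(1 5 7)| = 15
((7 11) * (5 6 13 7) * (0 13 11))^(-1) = (0 7 13)(5 11 6)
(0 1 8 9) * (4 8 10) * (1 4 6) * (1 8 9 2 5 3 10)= [4, 1, 5, 10, 9, 3, 8, 7, 2, 0, 6]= (0 4 9)(2 5 3 10 6 8)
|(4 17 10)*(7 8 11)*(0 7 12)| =15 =|(0 7 8 11 12)(4 17 10)|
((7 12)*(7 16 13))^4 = (16)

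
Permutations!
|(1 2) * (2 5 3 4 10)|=|(1 5 3 4 10 2)|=6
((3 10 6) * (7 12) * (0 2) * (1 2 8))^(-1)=((0 8 1 2)(3 10 6)(7 12))^(-1)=(0 2 1 8)(3 6 10)(7 12)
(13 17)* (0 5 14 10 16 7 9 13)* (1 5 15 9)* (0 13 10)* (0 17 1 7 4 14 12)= (0 15 9 10 16 4 14 17 13 1 5 12)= [15, 5, 2, 3, 14, 12, 6, 7, 8, 10, 16, 11, 0, 1, 17, 9, 4, 13]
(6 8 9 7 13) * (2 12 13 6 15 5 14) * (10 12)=(2 10 12 13 15 5 14)(6 8 9 7)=[0, 1, 10, 3, 4, 14, 8, 6, 9, 7, 12, 11, 13, 15, 2, 5]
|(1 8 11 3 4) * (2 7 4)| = |(1 8 11 3 2 7 4)| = 7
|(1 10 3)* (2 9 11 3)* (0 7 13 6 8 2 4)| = |(0 7 13 6 8 2 9 11 3 1 10 4)| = 12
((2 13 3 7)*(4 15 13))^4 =((2 4 15 13 3 7))^4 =(2 3 15)(4 7 13)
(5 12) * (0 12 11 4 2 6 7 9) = (0 12 5 11 4 2 6 7 9) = [12, 1, 6, 3, 2, 11, 7, 9, 8, 0, 10, 4, 5]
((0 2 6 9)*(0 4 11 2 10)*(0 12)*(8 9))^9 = ((0 10 12)(2 6 8 9 4 11))^9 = (12)(2 9)(4 6)(8 11)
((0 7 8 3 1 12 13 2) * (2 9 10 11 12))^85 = ((0 7 8 3 1 2)(9 10 11 12 13))^85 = (13)(0 7 8 3 1 2)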